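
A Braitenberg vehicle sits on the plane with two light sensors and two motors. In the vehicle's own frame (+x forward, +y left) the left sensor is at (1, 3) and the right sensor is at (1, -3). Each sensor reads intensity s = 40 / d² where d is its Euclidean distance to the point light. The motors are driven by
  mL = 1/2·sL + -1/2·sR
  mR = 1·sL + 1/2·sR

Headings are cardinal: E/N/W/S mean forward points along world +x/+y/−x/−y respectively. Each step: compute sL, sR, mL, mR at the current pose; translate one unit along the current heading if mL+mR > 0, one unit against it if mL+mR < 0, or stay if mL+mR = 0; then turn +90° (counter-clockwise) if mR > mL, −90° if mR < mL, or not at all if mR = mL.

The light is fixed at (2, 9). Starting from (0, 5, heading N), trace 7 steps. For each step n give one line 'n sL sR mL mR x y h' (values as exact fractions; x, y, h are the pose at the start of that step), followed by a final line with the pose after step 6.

n=0: pose=(0,5,N); sL=20/17, sR=4; mL=-24/17, mR=54/17; mL+mR=30/17 → advance +1; mR−mL=78/17 → turn +1·90°
n=1: pose=(0,6,W); sL=8/9, sR=40/9; mL=-16/9, mR=28/9; mL+mR=4/3 → advance +1; mR−mL=44/9 → turn +1·90°
n=2: pose=(-1,6,S); sL=5/2, sR=10/13; mL=45/52, mR=75/26; mL+mR=15/4 → advance +1; mR−mL=105/52 → turn +1·90°
n=3: pose=(-1,5,E); sL=8, sR=40/53; mL=192/53, mR=444/53; mL+mR=12 → advance +1; mR−mL=252/53 → turn +1·90°
n=4: pose=(0,5,N); sL=20/17, sR=4; mL=-24/17, mR=54/17; mL+mR=30/17 → advance +1; mR−mL=78/17 → turn +1·90°
n=5: pose=(0,6,W); sL=8/9, sR=40/9; mL=-16/9, mR=28/9; mL+mR=4/3 → advance +1; mR−mL=44/9 → turn +1·90°
n=6: pose=(-1,6,S); sL=5/2, sR=10/13; mL=45/52, mR=75/26; mL+mR=15/4 → advance +1; mR−mL=105/52 → turn +1·90°

0 20/17 4 -24/17 54/17 0 5 N
1 8/9 40/9 -16/9 28/9 0 6 W
2 5/2 10/13 45/52 75/26 -1 6 S
3 8 40/53 192/53 444/53 -1 5 E
4 20/17 4 -24/17 54/17 0 5 N
5 8/9 40/9 -16/9 28/9 0 6 W
6 5/2 10/13 45/52 75/26 -1 6 S
final -1 5 E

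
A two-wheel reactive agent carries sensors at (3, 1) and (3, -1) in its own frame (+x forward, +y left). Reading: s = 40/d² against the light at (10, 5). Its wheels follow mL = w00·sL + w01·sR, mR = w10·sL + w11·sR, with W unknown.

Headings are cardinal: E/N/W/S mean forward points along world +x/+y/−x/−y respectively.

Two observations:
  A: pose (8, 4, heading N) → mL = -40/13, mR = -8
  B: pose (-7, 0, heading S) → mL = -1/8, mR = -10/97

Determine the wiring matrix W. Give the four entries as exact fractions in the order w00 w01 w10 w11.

obs A: pose=(8,4,N) → sL=40/13, sR=8, mL=-40/13, mR=-8
obs B: pose=(-7,0,S) → sL=1/8, sR=10/97, mL=-1/8, mR=-10/97
sensor matrix S = [[40/13, 8], [1/8, 10/97]]; det S = -861/1261
solve [mL_A; mL_B] = S·[w00; w01] and [mR_A; mR_B] = S·[w10; w11]:
  w00 = -1, w01 = 0, w10 = 0, w11 = -1

-1 0 0 -1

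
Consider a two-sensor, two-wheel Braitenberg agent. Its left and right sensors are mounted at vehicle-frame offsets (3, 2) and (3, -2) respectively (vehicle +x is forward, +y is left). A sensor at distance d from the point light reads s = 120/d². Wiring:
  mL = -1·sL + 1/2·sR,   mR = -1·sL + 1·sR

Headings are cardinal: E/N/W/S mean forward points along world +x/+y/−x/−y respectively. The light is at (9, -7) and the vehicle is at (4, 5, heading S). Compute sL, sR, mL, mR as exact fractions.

left sensor world pos  = (6, 2); dL² = 90
right sensor world pos = (2, 2); dR² = 130
sL = 120/90 = 4/3
sR = 120/130 = 12/13
mL = -1·sL + 1/2·sR = -34/39
mR = -1·sL + 1·sR = -16/39

4/3 12/13 -34/39 -16/39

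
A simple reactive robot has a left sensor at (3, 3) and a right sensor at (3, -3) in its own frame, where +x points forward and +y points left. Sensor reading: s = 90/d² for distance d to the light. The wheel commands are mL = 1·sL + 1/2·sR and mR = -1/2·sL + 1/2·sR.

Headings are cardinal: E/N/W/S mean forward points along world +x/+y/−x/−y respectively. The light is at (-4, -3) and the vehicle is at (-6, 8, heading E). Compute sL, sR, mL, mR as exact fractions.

left sensor world pos  = (-3, 11); dL² = 197
right sensor world pos = (-3, 5); dR² = 65
sL = 90/197 = 90/197
sR = 90/65 = 18/13
mL = 1·sL + 1/2·sR = 2943/2561
mR = -1/2·sL + 1/2·sR = 1188/2561

90/197 18/13 2943/2561 1188/2561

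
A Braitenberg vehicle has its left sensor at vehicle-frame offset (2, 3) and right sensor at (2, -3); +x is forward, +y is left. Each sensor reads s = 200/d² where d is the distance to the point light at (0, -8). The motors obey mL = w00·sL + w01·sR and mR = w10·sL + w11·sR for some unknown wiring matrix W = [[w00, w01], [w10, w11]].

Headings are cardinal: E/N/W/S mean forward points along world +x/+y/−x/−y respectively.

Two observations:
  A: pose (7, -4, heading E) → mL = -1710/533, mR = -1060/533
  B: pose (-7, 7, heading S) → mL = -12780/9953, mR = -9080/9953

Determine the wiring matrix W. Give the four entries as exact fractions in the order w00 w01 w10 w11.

obs A: pose=(7,-4,E) → sL=20/13, sR=100/41, mL=-1710/533, mR=-1060/533
obs B: pose=(-7,7,S) → sL=40/37, sR=200/269, mL=-12780/9953, mR=-9080/9953
sensor matrix S = [[20/13, 100/41], [40/37, 200/269]]; det S = -7920000/5304949
solve [mL_A; mL_B] = S·[w00; w01] and [mR_A; mR_B] = S·[w10; w11]:
  w00 = -1/2, w01 = -1, w10 = -1/2, w11 = -1/2

-1/2 -1 -1/2 -1/2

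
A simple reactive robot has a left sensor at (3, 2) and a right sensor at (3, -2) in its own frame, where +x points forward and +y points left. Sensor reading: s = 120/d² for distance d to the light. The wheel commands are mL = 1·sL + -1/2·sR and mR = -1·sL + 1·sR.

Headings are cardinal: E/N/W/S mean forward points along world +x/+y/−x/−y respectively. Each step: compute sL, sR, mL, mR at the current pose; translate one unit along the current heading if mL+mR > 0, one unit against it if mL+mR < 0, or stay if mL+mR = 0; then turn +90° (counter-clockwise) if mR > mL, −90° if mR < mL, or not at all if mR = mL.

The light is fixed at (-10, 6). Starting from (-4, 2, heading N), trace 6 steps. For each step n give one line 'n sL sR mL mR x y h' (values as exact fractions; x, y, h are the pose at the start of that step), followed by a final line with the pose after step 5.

n=0: pose=(-4,2,N); sL=120/17, sR=24/13; mL=1356/221, mR=-1152/221; mL+mR=12/13 → advance +1; mR−mL=-2508/221 → turn -1·90°
n=1: pose=(-4,3,E); sL=60/41, sR=60/53; mL=1950/2173, mR=-720/2173; mL+mR=30/53 → advance +1; mR−mL=-2670/2173 → turn -1·90°
n=2: pose=(-3,3,S); sL=40/39, sR=120/61; mL=100/2379, mR=2240/2379; mL+mR=60/61 → advance +1; mR−mL=2140/2379 → turn +1·90°
n=3: pose=(-3,2,E); sL=15/13, sR=15/17; mL=315/442, mR=-60/221; mL+mR=15/34 → advance +1; mR−mL=-435/442 → turn -1·90°
n=4: pose=(-2,2,S); sL=120/149, sR=24/17; mL=252/2533, mR=1536/2533; mL+mR=12/17 → advance +1; mR−mL=1284/2533 → turn +1·90°
n=5: pose=(-2,1,E); sL=12/13, sR=12/17; mL=126/221, mR=-48/221; mL+mR=6/17 → advance +1; mR−mL=-174/221 → turn -1·90°

0 120/17 24/13 1356/221 -1152/221 -4 2 N
1 60/41 60/53 1950/2173 -720/2173 -4 3 E
2 40/39 120/61 100/2379 2240/2379 -3 3 S
3 15/13 15/17 315/442 -60/221 -3 2 E
4 120/149 24/17 252/2533 1536/2533 -2 2 S
5 12/13 12/17 126/221 -48/221 -2 1 E
final -1 1 S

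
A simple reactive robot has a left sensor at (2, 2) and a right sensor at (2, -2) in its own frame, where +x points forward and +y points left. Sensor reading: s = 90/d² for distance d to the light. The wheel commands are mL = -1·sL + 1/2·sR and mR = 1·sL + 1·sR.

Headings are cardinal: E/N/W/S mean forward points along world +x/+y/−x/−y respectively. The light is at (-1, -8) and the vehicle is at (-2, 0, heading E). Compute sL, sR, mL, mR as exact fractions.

90/101 90/37 1215/3737 12420/3737

left sensor world pos  = (0, 2); dL² = 101
right sensor world pos = (0, -2); dR² = 37
sL = 90/101 = 90/101
sR = 90/37 = 90/37
mL = -1·sL + 1/2·sR = 1215/3737
mR = 1·sL + 1·sR = 12420/3737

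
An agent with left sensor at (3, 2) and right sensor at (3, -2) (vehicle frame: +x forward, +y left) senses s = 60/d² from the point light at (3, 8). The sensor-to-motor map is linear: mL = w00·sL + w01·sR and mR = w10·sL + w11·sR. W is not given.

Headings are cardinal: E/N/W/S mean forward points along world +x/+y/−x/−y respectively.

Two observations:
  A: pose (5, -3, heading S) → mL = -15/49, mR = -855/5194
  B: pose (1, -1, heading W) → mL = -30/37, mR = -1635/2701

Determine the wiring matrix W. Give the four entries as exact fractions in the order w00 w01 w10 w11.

obs A: pose=(5,-3,S) → sL=15/53, sR=15/49, mL=-15/49, mR=-855/5194
obs B: pose=(1,-1,W) → sL=30/73, sR=30/37, mL=-30/37, mR=-1635/2701
sensor matrix S = [[15/53, 15/49], [30/73, 30/37]]; det S = 727200/7014497
solve [mL_A; mL_B] = S·[w00; w01] and [mR_A; mR_B] = S·[w10; w11]:
  w00 = 0, w01 = -1, w10 = 1/2, w11 = -1

0 -1 1/2 -1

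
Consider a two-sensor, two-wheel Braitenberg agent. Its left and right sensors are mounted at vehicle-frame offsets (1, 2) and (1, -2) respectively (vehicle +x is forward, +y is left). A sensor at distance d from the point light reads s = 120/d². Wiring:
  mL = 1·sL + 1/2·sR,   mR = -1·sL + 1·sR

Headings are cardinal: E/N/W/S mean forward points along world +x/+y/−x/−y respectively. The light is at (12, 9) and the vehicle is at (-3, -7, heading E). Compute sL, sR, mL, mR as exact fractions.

left sensor world pos  = (-2, -5); dL² = 392
right sensor world pos = (-2, -9); dR² = 520
sL = 120/392 = 15/49
sR = 120/520 = 3/13
mL = 1·sL + 1/2·sR = 537/1274
mR = -1·sL + 1·sR = -48/637

15/49 3/13 537/1274 -48/637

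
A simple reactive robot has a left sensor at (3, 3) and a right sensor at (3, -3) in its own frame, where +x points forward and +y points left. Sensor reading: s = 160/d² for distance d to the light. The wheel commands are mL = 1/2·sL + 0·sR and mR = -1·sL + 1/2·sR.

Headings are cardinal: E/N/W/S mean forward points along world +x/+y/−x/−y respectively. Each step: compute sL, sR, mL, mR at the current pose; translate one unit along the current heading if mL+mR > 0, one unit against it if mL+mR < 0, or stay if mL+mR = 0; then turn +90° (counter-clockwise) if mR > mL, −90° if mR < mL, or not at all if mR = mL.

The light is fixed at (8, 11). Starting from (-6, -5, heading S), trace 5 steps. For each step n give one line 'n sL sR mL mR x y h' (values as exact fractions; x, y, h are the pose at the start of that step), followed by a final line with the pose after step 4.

0 80/241 16/65 40/241 -3272/15665 -6 -5 S
1 160/613 160/433 80/613 -20240/265429 -6 -4 W
2 40/117 5/9 20/117 -5/78 -7 -4 N
3 32/53 160/433 16/53 -9616/22949 -7 -3 E
4 80/229 16/65 40/229 -3368/14885 -8 -3 S
final -8 -2 W

n=0: pose=(-6,-5,S); sL=80/241, sR=16/65; mL=40/241, mR=-3272/15665; mL+mR=-672/15665 → advance -1; mR−mL=-5872/15665 → turn -1·90°
n=1: pose=(-6,-4,W); sL=160/613, sR=160/433; mL=80/613, mR=-20240/265429; mL+mR=14400/265429 → advance +1; mR−mL=-54880/265429 → turn -1·90°
n=2: pose=(-7,-4,N); sL=40/117, sR=5/9; mL=20/117, mR=-5/78; mL+mR=25/234 → advance +1; mR−mL=-55/234 → turn -1·90°
n=3: pose=(-7,-3,E); sL=32/53, sR=160/433; mL=16/53, mR=-9616/22949; mL+mR=-2688/22949 → advance -1; mR−mL=-16544/22949 → turn -1·90°
n=4: pose=(-8,-3,S); sL=80/229, sR=16/65; mL=40/229, mR=-3368/14885; mL+mR=-768/14885 → advance -1; mR−mL=-5968/14885 → turn -1·90°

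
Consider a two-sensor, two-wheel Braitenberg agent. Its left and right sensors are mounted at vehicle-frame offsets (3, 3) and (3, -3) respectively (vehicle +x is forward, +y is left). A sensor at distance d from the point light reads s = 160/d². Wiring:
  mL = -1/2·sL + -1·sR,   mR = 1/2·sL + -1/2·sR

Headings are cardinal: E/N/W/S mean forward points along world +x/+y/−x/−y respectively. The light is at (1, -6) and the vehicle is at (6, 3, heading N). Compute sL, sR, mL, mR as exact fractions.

40/37 10/13 -630/481 75/481

left sensor world pos  = (3, 6); dL² = 148
right sensor world pos = (9, 6); dR² = 208
sL = 160/148 = 40/37
sR = 160/208 = 10/13
mL = -1/2·sL + -1·sR = -630/481
mR = 1/2·sL + -1/2·sR = 75/481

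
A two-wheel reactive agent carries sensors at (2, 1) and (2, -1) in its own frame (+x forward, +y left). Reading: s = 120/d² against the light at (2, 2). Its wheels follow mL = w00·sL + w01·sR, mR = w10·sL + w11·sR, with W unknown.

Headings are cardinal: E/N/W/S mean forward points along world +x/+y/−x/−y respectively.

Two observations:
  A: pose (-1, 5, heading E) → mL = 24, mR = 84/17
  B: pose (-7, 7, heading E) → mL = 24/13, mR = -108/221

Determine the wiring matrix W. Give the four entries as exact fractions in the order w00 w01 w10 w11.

obs A: pose=(-1,5,E) → sL=120/17, sR=24, mL=24, mR=84/17
obs B: pose=(-7,7,E) → sL=24/17, sR=24/13, mL=24/13, mR=-108/221
sensor matrix S = [[120/17, 24], [24/17, 24/13]]; det S = -4608/221
solve [mL_A; mL_B] = S·[w00; w01] and [mR_A; mR_B] = S·[w10; w11]:
  w00 = 0, w01 = 1, w10 = -1, w11 = 1/2

0 1 -1 1/2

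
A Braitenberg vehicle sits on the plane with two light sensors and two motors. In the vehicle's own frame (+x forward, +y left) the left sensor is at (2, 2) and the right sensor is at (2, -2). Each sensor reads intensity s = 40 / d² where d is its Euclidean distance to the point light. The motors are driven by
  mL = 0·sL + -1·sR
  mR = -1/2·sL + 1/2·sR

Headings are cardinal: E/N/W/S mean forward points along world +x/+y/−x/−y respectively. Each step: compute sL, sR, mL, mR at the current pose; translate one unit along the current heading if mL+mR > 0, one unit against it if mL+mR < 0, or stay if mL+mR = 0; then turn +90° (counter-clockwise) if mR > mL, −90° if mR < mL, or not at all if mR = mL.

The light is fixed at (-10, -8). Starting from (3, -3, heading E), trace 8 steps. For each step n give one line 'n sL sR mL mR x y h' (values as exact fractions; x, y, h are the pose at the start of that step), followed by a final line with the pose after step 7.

0 20/137 20/117 -20/117 200/16029 3 -3 E
1 40/149 8/49 -8/49 -384/7301 2 -3 N
2 5/13 5/17 -5/17 -10/221 2 -4 W
3 40/229 8/25 -8/25 416/5725 3 -4 S
4 20/137 20/117 -20/117 200/16029 3 -3 E
5 40/149 8/49 -8/49 -384/7301 2 -3 N
6 5/13 5/17 -5/17 -10/221 2 -4 W
7 40/229 8/25 -8/25 416/5725 3 -4 S
final 3 -3 E

n=0: pose=(3,-3,E); sL=20/137, sR=20/117; mL=-20/117, mR=200/16029; mL+mR=-2540/16029 → advance -1; mR−mL=980/5343 → turn +1·90°
n=1: pose=(2,-3,N); sL=40/149, sR=8/49; mL=-8/49, mR=-384/7301; mL+mR=-1576/7301 → advance -1; mR−mL=808/7301 → turn +1·90°
n=2: pose=(2,-4,W); sL=5/13, sR=5/17; mL=-5/17, mR=-10/221; mL+mR=-75/221 → advance -1; mR−mL=55/221 → turn +1·90°
n=3: pose=(3,-4,S); sL=40/229, sR=8/25; mL=-8/25, mR=416/5725; mL+mR=-1416/5725 → advance -1; mR−mL=2248/5725 → turn +1·90°
n=4: pose=(3,-3,E); sL=20/137, sR=20/117; mL=-20/117, mR=200/16029; mL+mR=-2540/16029 → advance -1; mR−mL=980/5343 → turn +1·90°
n=5: pose=(2,-3,N); sL=40/149, sR=8/49; mL=-8/49, mR=-384/7301; mL+mR=-1576/7301 → advance -1; mR−mL=808/7301 → turn +1·90°
n=6: pose=(2,-4,W); sL=5/13, sR=5/17; mL=-5/17, mR=-10/221; mL+mR=-75/221 → advance -1; mR−mL=55/221 → turn +1·90°
n=7: pose=(3,-4,S); sL=40/229, sR=8/25; mL=-8/25, mR=416/5725; mL+mR=-1416/5725 → advance -1; mR−mL=2248/5725 → turn +1·90°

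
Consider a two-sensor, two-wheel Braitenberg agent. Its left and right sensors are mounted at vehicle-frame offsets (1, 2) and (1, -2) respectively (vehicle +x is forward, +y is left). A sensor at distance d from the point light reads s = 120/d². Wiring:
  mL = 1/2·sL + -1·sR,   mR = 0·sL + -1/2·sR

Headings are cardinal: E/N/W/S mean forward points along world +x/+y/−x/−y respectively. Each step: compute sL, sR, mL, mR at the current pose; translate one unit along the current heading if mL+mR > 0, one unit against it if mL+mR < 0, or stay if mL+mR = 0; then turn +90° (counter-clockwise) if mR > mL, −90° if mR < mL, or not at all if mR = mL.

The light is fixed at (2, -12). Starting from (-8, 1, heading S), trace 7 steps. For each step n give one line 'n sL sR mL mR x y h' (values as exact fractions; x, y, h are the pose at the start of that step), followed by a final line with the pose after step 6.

n=0: pose=(-8,1,S); sL=15/26, sR=5/12; mL=-5/39, mR=-5/24; mL+mR=-35/104 → advance -1; mR−mL=-25/312 → turn -1·90°
n=1: pose=(-8,2,W); sL=24/53, sR=120/377; mL=-1836/19981, mR=-60/377; mL+mR=-5016/19981 → advance -1; mR−mL=-1344/19981 → turn -1·90°
n=2: pose=(-7,2,N); sL=60/173, sR=60/137; mL=-6270/23701, mR=-30/137; mL+mR=-11460/23701 → advance -1; mR−mL=1080/23701 → turn +1·90°
n=3: pose=(-7,1,W); sL=120/221, sR=24/65; mL=-108/1105, mR=-12/65; mL+mR=-24/85 → advance -1; mR−mL=-96/1105 → turn -1·90°
n=4: pose=(-6,1,N); sL=15/37, sR=15/29; mL=-675/2146, mR=-15/58; mL+mR=-615/1073 → advance -1; mR−mL=60/1073 → turn +1·90°
n=5: pose=(-6,0,W); sL=120/181, sR=120/277; mL=-5100/50137, mR=-60/277; mL+mR=-15960/50137 → advance -1; mR−mL=-5760/50137 → turn -1·90°
n=6: pose=(-5,0,N); sL=12/25, sR=60/97; mL=-918/2425, mR=-30/97; mL+mR=-1668/2425 → advance -1; mR−mL=168/2425 → turn +1·90°

0 15/26 5/12 -5/39 -5/24 -8 1 S
1 24/53 120/377 -1836/19981 -60/377 -8 2 W
2 60/173 60/137 -6270/23701 -30/137 -7 2 N
3 120/221 24/65 -108/1105 -12/65 -7 1 W
4 15/37 15/29 -675/2146 -15/58 -6 1 N
5 120/181 120/277 -5100/50137 -60/277 -6 0 W
6 12/25 60/97 -918/2425 -30/97 -5 0 N
final -5 -1 W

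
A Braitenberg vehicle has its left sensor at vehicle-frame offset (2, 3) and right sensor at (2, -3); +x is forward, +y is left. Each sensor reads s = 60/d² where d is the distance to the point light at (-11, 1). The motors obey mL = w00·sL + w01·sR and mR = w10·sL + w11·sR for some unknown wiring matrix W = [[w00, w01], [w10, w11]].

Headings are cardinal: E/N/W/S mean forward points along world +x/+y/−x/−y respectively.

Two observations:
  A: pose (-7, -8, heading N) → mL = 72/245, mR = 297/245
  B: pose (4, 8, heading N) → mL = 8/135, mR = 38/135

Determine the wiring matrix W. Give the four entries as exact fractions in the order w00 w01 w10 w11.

1/2 -1/2 1/2 1

obs A: pose=(-7,-8,N) → sL=6/5, sR=30/49, mL=72/245, mR=297/245
obs B: pose=(4,8,N) → sL=4/15, sR=4/27, mL=8/135, mR=38/135
sensor matrix S = [[6/5, 30/49], [4/15, 4/27]]; det S = 32/2205
solve [mL_A; mL_B] = S·[w00; w01] and [mR_A; mR_B] = S·[w10; w11]:
  w00 = 1/2, w01 = -1/2, w10 = 1/2, w11 = 1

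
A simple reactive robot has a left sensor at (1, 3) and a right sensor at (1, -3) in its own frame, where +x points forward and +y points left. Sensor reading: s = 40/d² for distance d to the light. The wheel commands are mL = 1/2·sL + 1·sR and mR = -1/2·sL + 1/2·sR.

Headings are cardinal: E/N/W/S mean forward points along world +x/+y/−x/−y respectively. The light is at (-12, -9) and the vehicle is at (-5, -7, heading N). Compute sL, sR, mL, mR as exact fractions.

8/5 40/109 636/545 -336/545

left sensor world pos  = (-8, -6); dL² = 25
right sensor world pos = (-2, -6); dR² = 109
sL = 40/25 = 8/5
sR = 40/109 = 40/109
mL = 1/2·sL + 1·sR = 636/545
mR = -1/2·sL + 1/2·sR = -336/545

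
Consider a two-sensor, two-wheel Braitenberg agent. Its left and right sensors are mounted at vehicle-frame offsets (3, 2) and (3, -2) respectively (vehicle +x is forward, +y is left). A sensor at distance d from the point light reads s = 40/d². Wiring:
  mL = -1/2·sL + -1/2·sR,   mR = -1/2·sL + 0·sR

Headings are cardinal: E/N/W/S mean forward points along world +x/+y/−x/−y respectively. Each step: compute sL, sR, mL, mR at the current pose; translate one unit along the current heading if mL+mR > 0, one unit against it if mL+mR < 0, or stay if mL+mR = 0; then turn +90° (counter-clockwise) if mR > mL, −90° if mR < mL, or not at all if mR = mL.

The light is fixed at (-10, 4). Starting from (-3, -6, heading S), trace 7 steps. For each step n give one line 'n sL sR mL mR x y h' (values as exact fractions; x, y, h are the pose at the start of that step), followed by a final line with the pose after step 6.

n=0: pose=(-3,-6,S); sL=4/25, sR=20/97; mL=-444/2425, mR=-2/25; mL+mR=-638/2425 → advance -1; mR−mL=10/97 → turn +1·90°
n=1: pose=(-3,-5,E); sL=40/149, sR=40/221; mL=-7400/32929, mR=-20/149; mL+mR=-11820/32929 → advance -1; mR−mL=20/221 → turn +1·90°
n=2: pose=(-4,-5,N); sL=10/13, sR=2/5; mL=-38/65, mR=-5/13; mL+mR=-63/65 → advance -1; mR−mL=1/5 → turn +1·90°
n=3: pose=(-4,-6,W); sL=40/153, sR=40/73; mL=-4520/11169, mR=-20/153; mL+mR=-5980/11169 → advance -1; mR−mL=20/73 → turn +1·90°
n=4: pose=(-3,-6,S); sL=4/25, sR=20/97; mL=-444/2425, mR=-2/25; mL+mR=-638/2425 → advance -1; mR−mL=10/97 → turn +1·90°
n=5: pose=(-3,-5,E); sL=40/149, sR=40/221; mL=-7400/32929, mR=-20/149; mL+mR=-11820/32929 → advance -1; mR−mL=20/221 → turn +1·90°
n=6: pose=(-4,-5,N); sL=10/13, sR=2/5; mL=-38/65, mR=-5/13; mL+mR=-63/65 → advance -1; mR−mL=1/5 → turn +1·90°

0 4/25 20/97 -444/2425 -2/25 -3 -6 S
1 40/149 40/221 -7400/32929 -20/149 -3 -5 E
2 10/13 2/5 -38/65 -5/13 -4 -5 N
3 40/153 40/73 -4520/11169 -20/153 -4 -6 W
4 4/25 20/97 -444/2425 -2/25 -3 -6 S
5 40/149 40/221 -7400/32929 -20/149 -3 -5 E
6 10/13 2/5 -38/65 -5/13 -4 -5 N
final -4 -6 W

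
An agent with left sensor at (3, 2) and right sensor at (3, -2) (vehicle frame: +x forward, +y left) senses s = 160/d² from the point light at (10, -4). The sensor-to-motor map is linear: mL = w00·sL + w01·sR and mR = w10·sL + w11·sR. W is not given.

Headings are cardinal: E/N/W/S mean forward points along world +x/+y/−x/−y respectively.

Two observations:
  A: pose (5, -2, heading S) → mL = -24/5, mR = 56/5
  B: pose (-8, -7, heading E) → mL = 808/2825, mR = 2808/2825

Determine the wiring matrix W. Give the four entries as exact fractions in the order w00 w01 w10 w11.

-1/2 1 1/2 1

obs A: pose=(5,-2,S) → sL=16, sR=16/5, mL=-24/5, mR=56/5
obs B: pose=(-8,-7,E) → sL=80/113, sR=16/25, mL=808/2825, mR=2808/2825
sensor matrix S = [[16, 16/5], [80/113, 16/25]]; det S = 22528/2825
solve [mL_A; mL_B] = S·[w00; w01] and [mR_A; mR_B] = S·[w10; w11]:
  w00 = -1/2, w01 = 1, w10 = 1/2, w11 = 1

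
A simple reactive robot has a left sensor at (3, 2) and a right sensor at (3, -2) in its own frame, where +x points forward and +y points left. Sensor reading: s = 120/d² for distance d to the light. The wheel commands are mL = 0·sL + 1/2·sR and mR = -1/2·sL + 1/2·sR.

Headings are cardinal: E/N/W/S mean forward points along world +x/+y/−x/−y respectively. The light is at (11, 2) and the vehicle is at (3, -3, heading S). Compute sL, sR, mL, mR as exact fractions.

left sensor world pos  = (5, -6); dL² = 100
right sensor world pos = (1, -6); dR² = 164
sL = 120/100 = 6/5
sR = 120/164 = 30/41
mL = 0·sL + 1/2·sR = 15/41
mR = -1/2·sL + 1/2·sR = -48/205

6/5 30/41 15/41 -48/205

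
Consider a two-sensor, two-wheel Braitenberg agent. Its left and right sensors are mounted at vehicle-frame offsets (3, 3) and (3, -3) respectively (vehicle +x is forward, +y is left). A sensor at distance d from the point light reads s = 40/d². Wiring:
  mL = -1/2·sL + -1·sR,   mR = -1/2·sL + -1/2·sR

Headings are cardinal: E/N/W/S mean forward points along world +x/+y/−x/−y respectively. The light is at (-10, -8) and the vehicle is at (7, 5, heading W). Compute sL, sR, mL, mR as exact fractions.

left sensor world pos  = (4, 2); dL² = 296
right sensor world pos = (4, 8); dR² = 452
sL = 40/296 = 5/37
sR = 40/452 = 10/113
mL = -1/2·sL + -1·sR = -1305/8362
mR = -1/2·sL + -1/2·sR = -935/8362

5/37 10/113 -1305/8362 -935/8362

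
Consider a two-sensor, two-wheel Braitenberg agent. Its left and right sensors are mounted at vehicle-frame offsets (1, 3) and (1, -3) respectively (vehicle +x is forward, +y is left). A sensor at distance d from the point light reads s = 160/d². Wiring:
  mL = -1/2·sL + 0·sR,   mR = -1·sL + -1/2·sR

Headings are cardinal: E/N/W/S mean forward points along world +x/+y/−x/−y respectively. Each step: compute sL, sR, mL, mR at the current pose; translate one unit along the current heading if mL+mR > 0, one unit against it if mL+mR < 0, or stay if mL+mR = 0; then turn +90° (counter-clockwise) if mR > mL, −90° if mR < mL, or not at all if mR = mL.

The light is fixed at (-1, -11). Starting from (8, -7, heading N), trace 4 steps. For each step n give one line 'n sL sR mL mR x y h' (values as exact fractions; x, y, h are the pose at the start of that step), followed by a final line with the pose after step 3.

n=0: pose=(8,-7,N); sL=160/61, sR=160/169; mL=-80/61, mR=-31920/10309; mL+mR=-45440/10309 → advance -1; mR−mL=-18400/10309 → turn -1·90°
n=1: pose=(8,-8,E); sL=20/17, sR=8/5; mL=-10/17, mR=-168/85; mL+mR=-218/85 → advance -1; mR−mL=-118/85 → turn -1·90°
n=2: pose=(7,-8,S); sL=32/25, sR=160/29; mL=-16/25, mR=-2928/725; mL+mR=-3392/725 → advance -1; mR−mL=-2464/725 → turn -1·90°
n=3: pose=(7,-7,W); sL=16/5, sR=80/49; mL=-8/5, mR=-984/245; mL+mR=-1376/245 → advance -1; mR−mL=-592/245 → turn -1·90°

0 160/61 160/169 -80/61 -31920/10309 8 -7 N
1 20/17 8/5 -10/17 -168/85 8 -8 E
2 32/25 160/29 -16/25 -2928/725 7 -8 S
3 16/5 80/49 -8/5 -984/245 7 -7 W
final 8 -7 N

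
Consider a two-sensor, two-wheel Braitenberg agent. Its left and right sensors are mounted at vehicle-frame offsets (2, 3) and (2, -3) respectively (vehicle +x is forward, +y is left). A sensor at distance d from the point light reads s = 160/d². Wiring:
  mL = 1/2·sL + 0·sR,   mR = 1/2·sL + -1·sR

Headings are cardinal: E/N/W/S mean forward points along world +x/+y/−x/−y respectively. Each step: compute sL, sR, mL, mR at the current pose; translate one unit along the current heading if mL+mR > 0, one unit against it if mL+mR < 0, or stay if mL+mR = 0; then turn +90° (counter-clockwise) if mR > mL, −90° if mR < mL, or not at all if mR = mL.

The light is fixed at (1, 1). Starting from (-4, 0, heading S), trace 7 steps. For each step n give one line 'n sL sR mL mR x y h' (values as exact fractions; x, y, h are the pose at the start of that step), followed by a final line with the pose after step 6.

0 160/13 160/73 80/13 3760/949 -4 0 S
1 80/37 16/5 40/37 -392/185 -4 -1 W
2 160/49 160 80/49 -7760/49 -3 -1 N
3 40 4 20 16 -3 -2 E
4 32/5 160/61 16/5 176/305 -2 -2 S
5 80/37 80/13 40/37 -2440/481 -2 -3 W
6 160/29 32 80/29 -848/29 -1 -3 N
final -1 -4 E

n=0: pose=(-4,0,S); sL=160/13, sR=160/73; mL=80/13, mR=3760/949; mL+mR=9600/949 → advance +1; mR−mL=-160/73 → turn -1·90°
n=1: pose=(-4,-1,W); sL=80/37, sR=16/5; mL=40/37, mR=-392/185; mL+mR=-192/185 → advance -1; mR−mL=-16/5 → turn -1·90°
n=2: pose=(-3,-1,N); sL=160/49, sR=160; mL=80/49, mR=-7760/49; mL+mR=-7680/49 → advance -1; mR−mL=-160 → turn -1·90°
n=3: pose=(-3,-2,E); sL=40, sR=4; mL=20, mR=16; mL+mR=36 → advance +1; mR−mL=-4 → turn -1·90°
n=4: pose=(-2,-2,S); sL=32/5, sR=160/61; mL=16/5, mR=176/305; mL+mR=1152/305 → advance +1; mR−mL=-160/61 → turn -1·90°
n=5: pose=(-2,-3,W); sL=80/37, sR=80/13; mL=40/37, mR=-2440/481; mL+mR=-1920/481 → advance -1; mR−mL=-80/13 → turn -1·90°
n=6: pose=(-1,-3,N); sL=160/29, sR=32; mL=80/29, mR=-848/29; mL+mR=-768/29 → advance -1; mR−mL=-32 → turn -1·90°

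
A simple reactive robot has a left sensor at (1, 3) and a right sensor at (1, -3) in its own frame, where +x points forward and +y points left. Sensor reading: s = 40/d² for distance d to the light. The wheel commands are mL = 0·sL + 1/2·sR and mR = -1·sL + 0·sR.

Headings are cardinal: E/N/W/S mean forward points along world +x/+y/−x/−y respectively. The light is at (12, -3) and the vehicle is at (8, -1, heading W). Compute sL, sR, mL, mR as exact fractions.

20/13 4/5 2/5 -20/13

left sensor world pos  = (7, -4); dL² = 26
right sensor world pos = (7, 2); dR² = 50
sL = 40/26 = 20/13
sR = 40/50 = 4/5
mL = 0·sL + 1/2·sR = 2/5
mR = -1·sL + 0·sR = -20/13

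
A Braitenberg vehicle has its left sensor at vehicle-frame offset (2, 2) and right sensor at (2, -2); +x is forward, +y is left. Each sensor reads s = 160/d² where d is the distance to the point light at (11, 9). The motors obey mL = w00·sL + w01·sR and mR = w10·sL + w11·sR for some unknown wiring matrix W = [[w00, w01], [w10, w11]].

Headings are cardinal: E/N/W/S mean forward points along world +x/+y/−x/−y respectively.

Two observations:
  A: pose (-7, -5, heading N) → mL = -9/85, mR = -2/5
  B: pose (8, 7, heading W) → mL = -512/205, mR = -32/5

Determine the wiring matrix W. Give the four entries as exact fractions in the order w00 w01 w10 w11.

obs A: pose=(-7,-5,N) → sL=5/17, sR=2/5, mL=-9/85, mR=-2/5
obs B: pose=(8,7,W) → sL=160/41, sR=32/5, mL=-512/205, mR=-32/5
sensor matrix S = [[5/17, 2/5], [160/41, 32/5]]; det S = 224/697
solve [mL_A; mL_B] = S·[w00; w01] and [mR_A; mR_B] = S·[w10; w11]:
  w00 = 1, w01 = -1, w10 = 0, w11 = -1

1 -1 0 -1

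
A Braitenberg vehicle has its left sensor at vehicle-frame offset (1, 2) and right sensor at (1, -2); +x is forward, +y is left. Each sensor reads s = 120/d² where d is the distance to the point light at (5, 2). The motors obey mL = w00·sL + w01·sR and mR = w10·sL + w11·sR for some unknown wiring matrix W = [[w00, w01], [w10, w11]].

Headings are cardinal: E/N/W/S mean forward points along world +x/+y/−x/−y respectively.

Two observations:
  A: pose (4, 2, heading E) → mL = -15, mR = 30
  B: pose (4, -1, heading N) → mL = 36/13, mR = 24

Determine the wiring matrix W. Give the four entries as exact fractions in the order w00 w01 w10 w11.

-1 1/2 0 1

obs A: pose=(4,2,E) → sL=30, sR=30, mL=-15, mR=30
obs B: pose=(4,-1,N) → sL=120/13, sR=24, mL=36/13, mR=24
sensor matrix S = [[30, 30], [120/13, 24]]; det S = 5760/13
solve [mL_A; mL_B] = S·[w00; w01] and [mR_A; mR_B] = S·[w10; w11]:
  w00 = -1, w01 = 1/2, w10 = 0, w11 = 1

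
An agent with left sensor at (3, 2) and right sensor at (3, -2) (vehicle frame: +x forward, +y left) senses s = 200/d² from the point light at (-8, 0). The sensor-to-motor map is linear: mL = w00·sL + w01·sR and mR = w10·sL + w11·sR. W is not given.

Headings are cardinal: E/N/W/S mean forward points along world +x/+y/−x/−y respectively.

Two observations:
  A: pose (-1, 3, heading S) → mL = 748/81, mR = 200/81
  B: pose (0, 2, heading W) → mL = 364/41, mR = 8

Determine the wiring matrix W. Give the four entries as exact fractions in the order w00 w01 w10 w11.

obs A: pose=(-1,3,S) → sL=200/81, sR=8, mL=748/81, mR=200/81
obs B: pose=(0,2,W) → sL=8, sR=200/41, mL=364/41, mR=8
sensor matrix S = [[200/81, 8], [8, 200/41]]; det S = -172544/3321
solve [mL_A; mL_B] = S·[w00; w01] and [mR_A; mR_B] = S·[w10; w11]:
  w00 = 1/2, w01 = 1, w10 = 1, w11 = 0

1/2 1 1 0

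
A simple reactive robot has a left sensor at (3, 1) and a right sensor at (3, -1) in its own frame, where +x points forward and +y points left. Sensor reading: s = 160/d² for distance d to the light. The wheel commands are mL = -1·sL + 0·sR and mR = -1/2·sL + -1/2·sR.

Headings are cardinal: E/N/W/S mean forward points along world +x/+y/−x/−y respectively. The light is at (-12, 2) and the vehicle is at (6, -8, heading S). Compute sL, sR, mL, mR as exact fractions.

left sensor world pos  = (7, -11); dL² = 530
right sensor world pos = (5, -11); dR² = 458
sL = 160/530 = 16/53
sR = 160/458 = 80/229
mL = -1·sL + 0·sR = -16/53
mR = -1/2·sL + -1/2·sR = -3952/12137

16/53 80/229 -16/53 -3952/12137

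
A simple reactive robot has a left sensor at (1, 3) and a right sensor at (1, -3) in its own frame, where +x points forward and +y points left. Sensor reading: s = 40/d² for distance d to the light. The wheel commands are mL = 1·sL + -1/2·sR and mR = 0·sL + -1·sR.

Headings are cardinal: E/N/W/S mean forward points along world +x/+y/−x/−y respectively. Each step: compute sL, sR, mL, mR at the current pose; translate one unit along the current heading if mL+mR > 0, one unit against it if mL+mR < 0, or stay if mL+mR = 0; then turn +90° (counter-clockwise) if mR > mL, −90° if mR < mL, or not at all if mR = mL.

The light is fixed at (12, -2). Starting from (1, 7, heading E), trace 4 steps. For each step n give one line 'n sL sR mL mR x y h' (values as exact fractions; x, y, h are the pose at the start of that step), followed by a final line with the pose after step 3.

0 10/61 5/17 35/2074 -5/17 1 7 E
1 8/29 40/289 1732/8381 -40/289 0 7 S
2 20/97 4/29 386/2813 -4/29 0 6 W
3 40/277 8/29 52/8033 -8/29 1 6 N
final 1 5 E

n=0: pose=(1,7,E); sL=10/61, sR=5/17; mL=35/2074, mR=-5/17; mL+mR=-575/2074 → advance -1; mR−mL=-645/2074 → turn -1·90°
n=1: pose=(0,7,S); sL=8/29, sR=40/289; mL=1732/8381, mR=-40/289; mL+mR=572/8381 → advance +1; mR−mL=-2892/8381 → turn -1·90°
n=2: pose=(0,6,W); sL=20/97, sR=4/29; mL=386/2813, mR=-4/29; mL+mR=-2/2813 → advance -1; mR−mL=-774/2813 → turn -1·90°
n=3: pose=(1,6,N); sL=40/277, sR=8/29; mL=52/8033, mR=-8/29; mL+mR=-2164/8033 → advance -1; mR−mL=-2268/8033 → turn -1·90°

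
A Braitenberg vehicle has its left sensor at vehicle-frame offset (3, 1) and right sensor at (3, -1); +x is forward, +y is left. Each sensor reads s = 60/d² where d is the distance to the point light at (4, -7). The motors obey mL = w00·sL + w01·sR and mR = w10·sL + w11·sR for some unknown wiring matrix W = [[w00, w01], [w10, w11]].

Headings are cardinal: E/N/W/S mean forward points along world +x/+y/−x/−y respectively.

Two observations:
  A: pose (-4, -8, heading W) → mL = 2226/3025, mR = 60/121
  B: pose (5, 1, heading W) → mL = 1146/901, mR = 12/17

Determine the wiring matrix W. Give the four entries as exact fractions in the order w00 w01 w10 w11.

obs A: pose=(-4,-8,W) → sL=12/25, sR=60/121, mL=2226/3025, mR=60/121
obs B: pose=(5,1,W) → sL=60/53, sR=12/17, mL=1146/901, mR=12/17
sensor matrix S = [[12/25, 60/121], [60/53, 12/17]]; det S = -606528/2725525
solve [mL_A; mL_B] = S·[w00; w01] and [mR_A; mR_B] = S·[w10; w11]:
  w00 = 1/2, w01 = 1, w10 = 0, w11 = 1

1/2 1 0 1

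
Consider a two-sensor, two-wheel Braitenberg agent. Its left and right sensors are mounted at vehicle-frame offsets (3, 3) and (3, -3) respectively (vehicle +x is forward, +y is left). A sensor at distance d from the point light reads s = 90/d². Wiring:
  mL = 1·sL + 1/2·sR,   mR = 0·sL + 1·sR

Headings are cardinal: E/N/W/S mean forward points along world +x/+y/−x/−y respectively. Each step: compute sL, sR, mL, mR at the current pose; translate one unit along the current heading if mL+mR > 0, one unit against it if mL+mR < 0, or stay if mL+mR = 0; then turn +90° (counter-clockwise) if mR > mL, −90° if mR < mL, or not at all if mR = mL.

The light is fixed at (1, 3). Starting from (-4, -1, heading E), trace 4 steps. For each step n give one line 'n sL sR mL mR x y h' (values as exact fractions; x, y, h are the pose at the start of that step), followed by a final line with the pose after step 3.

0 18 90/53 999/53 90/53 -4 -1 E
1 9/5 45/49 1107/490 45/49 -3 -1 S
2 90/113 90/53 9855/5989 90/53 -3 -2 W
3 45/34 45/64 3645/2176 45/64 -4 -2 S
final -4 -3 W

n=0: pose=(-4,-1,E); sL=18, sR=90/53; mL=999/53, mR=90/53; mL+mR=1089/53 → advance +1; mR−mL=-909/53 → turn -1·90°
n=1: pose=(-3,-1,S); sL=9/5, sR=45/49; mL=1107/490, mR=45/49; mL+mR=1557/490 → advance +1; mR−mL=-657/490 → turn -1·90°
n=2: pose=(-3,-2,W); sL=90/113, sR=90/53; mL=9855/5989, mR=90/53; mL+mR=20025/5989 → advance +1; mR−mL=315/5989 → turn +1·90°
n=3: pose=(-4,-2,S); sL=45/34, sR=45/64; mL=3645/2176, mR=45/64; mL+mR=5175/2176 → advance +1; mR−mL=-2115/2176 → turn -1·90°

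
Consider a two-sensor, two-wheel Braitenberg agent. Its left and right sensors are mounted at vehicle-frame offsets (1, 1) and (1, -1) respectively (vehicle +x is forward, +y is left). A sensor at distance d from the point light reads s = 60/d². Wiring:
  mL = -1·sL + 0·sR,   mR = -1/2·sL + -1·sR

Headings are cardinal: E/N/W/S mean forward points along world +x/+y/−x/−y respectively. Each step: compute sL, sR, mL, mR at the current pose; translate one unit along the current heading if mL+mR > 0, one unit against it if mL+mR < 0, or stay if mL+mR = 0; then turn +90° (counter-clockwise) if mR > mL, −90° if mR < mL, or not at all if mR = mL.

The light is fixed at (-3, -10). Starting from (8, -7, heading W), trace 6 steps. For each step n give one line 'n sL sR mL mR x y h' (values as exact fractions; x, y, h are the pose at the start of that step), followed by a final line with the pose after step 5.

n=0: pose=(8,-7,W); sL=15/26, sR=15/29; mL=-15/26, mR=-1215/1508; mL+mR=-2085/1508 → advance -1; mR−mL=-345/1508 → turn -1·90°
n=1: pose=(9,-7,N); sL=60/137, sR=12/37; mL=-60/137, mR=-2754/5069; mL+mR=-4974/5069 → advance -1; mR−mL=-534/5069 → turn -1·90°
n=2: pose=(9,-8,E); sL=30/89, sR=6/17; mL=-30/89, mR=-789/1513; mL+mR=-1299/1513 → advance -1; mR−mL=-279/1513 → turn -1·90°
n=3: pose=(8,-8,S); sL=12/29, sR=60/101; mL=-12/29, mR=-2346/2929; mL+mR=-3558/2929 → advance -1; mR−mL=-1134/2929 → turn -1·90°
n=4: pose=(8,-7,W); sL=15/26, sR=15/29; mL=-15/26, mR=-1215/1508; mL+mR=-2085/1508 → advance -1; mR−mL=-345/1508 → turn -1·90°
n=5: pose=(9,-7,N); sL=60/137, sR=12/37; mL=-60/137, mR=-2754/5069; mL+mR=-4974/5069 → advance -1; mR−mL=-534/5069 → turn -1·90°

0 15/26 15/29 -15/26 -1215/1508 8 -7 W
1 60/137 12/37 -60/137 -2754/5069 9 -7 N
2 30/89 6/17 -30/89 -789/1513 9 -8 E
3 12/29 60/101 -12/29 -2346/2929 8 -8 S
4 15/26 15/29 -15/26 -1215/1508 8 -7 W
5 60/137 12/37 -60/137 -2754/5069 9 -7 N
final 9 -8 E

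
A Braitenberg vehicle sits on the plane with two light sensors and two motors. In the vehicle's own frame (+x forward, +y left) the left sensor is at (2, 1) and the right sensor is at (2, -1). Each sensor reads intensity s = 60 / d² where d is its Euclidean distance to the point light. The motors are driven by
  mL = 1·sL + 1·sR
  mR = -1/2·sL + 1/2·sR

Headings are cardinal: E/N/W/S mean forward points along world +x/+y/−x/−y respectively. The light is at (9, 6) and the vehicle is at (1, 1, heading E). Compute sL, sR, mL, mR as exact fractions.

left sensor world pos  = (3, 2); dL² = 52
right sensor world pos = (3, 0); dR² = 72
sL = 60/52 = 15/13
sR = 60/72 = 5/6
mL = 1·sL + 1·sR = 155/78
mR = -1/2·sL + 1/2·sR = -25/156

15/13 5/6 155/78 -25/156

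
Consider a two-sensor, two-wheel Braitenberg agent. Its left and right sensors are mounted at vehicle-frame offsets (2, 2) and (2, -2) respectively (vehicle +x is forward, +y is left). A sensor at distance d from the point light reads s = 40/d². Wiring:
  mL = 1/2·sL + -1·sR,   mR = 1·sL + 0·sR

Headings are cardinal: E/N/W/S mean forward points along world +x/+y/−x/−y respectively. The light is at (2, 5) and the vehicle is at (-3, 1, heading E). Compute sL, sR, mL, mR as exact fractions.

left sensor world pos  = (-1, 3); dL² = 13
right sensor world pos = (-1, -1); dR² = 45
sL = 40/13 = 40/13
sR = 40/45 = 8/9
mL = 1/2·sL + -1·sR = 76/117
mR = 1·sL + 0·sR = 40/13

40/13 8/9 76/117 40/13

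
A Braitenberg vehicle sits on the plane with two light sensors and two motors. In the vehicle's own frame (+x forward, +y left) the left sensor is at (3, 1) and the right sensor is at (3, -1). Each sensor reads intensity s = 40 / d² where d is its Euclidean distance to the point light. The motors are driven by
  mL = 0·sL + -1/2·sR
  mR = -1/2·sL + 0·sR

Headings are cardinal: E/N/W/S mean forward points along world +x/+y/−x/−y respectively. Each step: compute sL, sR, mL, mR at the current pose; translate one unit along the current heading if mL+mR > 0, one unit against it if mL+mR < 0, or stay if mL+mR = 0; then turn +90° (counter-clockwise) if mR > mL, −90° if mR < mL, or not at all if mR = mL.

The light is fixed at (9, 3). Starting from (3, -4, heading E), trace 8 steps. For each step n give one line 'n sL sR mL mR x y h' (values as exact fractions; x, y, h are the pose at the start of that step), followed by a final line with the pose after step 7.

n=0: pose=(3,-4,E); sL=8/9, sR=40/73; mL=-20/73, mR=-4/9; mL+mR=-472/657 → advance -1; mR−mL=-112/657 → turn -1·90°
n=1: pose=(2,-4,S); sL=5/17, sR=10/41; mL=-5/41, mR=-5/34; mL+mR=-375/1394 → advance -1; mR−mL=-35/1394 → turn -1·90°
n=2: pose=(2,-3,W); sL=40/149, sR=8/25; mL=-4/25, mR=-20/149; mL+mR=-1096/3725 → advance -1; mR−mL=96/3725 → turn +1·90°
n=3: pose=(3,-3,S); sL=20/53, sR=4/13; mL=-2/13, mR=-10/53; mL+mR=-236/689 → advance -1; mR−mL=-24/689 → turn -1·90°
n=4: pose=(3,-2,W); sL=40/117, sR=40/97; mL=-20/97, mR=-20/117; mL+mR=-4280/11349 → advance -1; mR−mL=400/11349 → turn +1·90°
n=5: pose=(4,-2,S); sL=1/2, sR=2/5; mL=-1/5, mR=-1/4; mL+mR=-9/20 → advance -1; mR−mL=-1/20 → turn -1·90°
n=6: pose=(4,-1,W); sL=40/89, sR=40/73; mL=-20/73, mR=-20/89; mL+mR=-3240/6497 → advance -1; mR−mL=320/6497 → turn +1·90°
n=7: pose=(5,-1,S); sL=20/29, sR=20/37; mL=-10/37, mR=-10/29; mL+mR=-660/1073 → advance -1; mR−mL=-80/1073 → turn -1·90°

0 8/9 40/73 -20/73 -4/9 3 -4 E
1 5/17 10/41 -5/41 -5/34 2 -4 S
2 40/149 8/25 -4/25 -20/149 2 -3 W
3 20/53 4/13 -2/13 -10/53 3 -3 S
4 40/117 40/97 -20/97 -20/117 3 -2 W
5 1/2 2/5 -1/5 -1/4 4 -2 S
6 40/89 40/73 -20/73 -20/89 4 -1 W
7 20/29 20/37 -10/37 -10/29 5 -1 S
final 5 0 W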